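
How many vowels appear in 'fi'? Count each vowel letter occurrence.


Scanning each character of 'fi':
  Position 1: 'f' -> consonant (running count: 0)
  Position 2: 'i' -> vowel (running count: 1)
Total vowels: 1

1


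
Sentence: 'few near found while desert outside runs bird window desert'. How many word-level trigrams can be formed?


Word trigrams from [10] words:
  Trigram 1: (few near found)
  Trigram 2: (near found while)
  Trigram 3: (found while desert)
  Trigram 4: (while desert outside)
  Trigram 5: (desert outside runs)
  Trigram 6: (outside runs bird)
  Trigram 7: (runs bird window)
  Trigram 8: (bird window desert)
Total word trigrams: 10 - 2 = 8

8


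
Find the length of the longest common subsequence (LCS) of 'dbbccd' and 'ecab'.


DP table for LCS of 'dbbccd' and 'ecab':
       e  c  a  b
    0  0  0  0  0
  d 0  0  0  0  0
  b 0  0  0  0  1
  b 0  0  0  0  1
  c 0  0  1  1  1
  c 0  0  1  1  1
  d 0  0  1  1  1
LCS: 'b'
LCS length = 1

1


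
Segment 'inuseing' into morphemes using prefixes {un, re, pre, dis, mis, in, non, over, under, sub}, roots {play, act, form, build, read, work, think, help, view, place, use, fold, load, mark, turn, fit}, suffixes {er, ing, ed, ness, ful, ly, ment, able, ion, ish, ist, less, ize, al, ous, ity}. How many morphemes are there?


Segmenting 'inuseing' against the inventory:
  'in' -> prefix (morpheme 1)
  'use' -> root (morpheme 2)
  'ing' -> suffix (morpheme 3)
Total morphemes: 3

3


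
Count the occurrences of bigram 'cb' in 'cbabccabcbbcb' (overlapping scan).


Scanning 'cbabccabcbbcb' for bigram 'cb':
  Position 0: 'cb' -> MATCH
  Position 1: 'ba' -> no
  Position 2: 'ab' -> no
  Position 3: 'bc' -> no
  Position 4: 'cc' -> no
  Position 5: 'ca' -> no
  Position 6: 'ab' -> no
  Position 7: 'bc' -> no
  Position 8: 'cb' -> MATCH
  Position 9: 'bb' -> no
  Position 10: 'bc' -> no
  Position 11: 'cb' -> MATCH
Total matches: 3

3


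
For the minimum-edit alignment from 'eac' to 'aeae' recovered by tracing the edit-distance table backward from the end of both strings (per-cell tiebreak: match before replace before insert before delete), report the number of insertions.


Edit distance = 2. Backtracking from cell (3, 4) with preference match > replace > insert > delete,
then listing the resulting alignment 'eac' -> 'aeae' left to right:
  Step 1: insert 'a' [insertion #1]
  Step 2: keep 'e'
  Step 3: keep 'a'
  Step 4: replace c->e
Total insertions: 1

1


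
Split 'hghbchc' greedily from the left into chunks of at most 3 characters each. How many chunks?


'hghbchc' has 7 characters.
Chunking with max size 3:
  Chunk 1: 'hgh' (positions 0-2)
  Chunk 2: 'bch' (positions 3-5)
  Chunk 3: 'c' (positions 6-6)
Total chunks: ceil(7 / 3) = 3

3


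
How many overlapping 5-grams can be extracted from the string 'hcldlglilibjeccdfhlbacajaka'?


String 'hcldlglilibjeccdfhlbacajaka' has length L = 27.
Number of overlapping n-grams = L - n + 1
Substituting: 27 - 5 + 1 = 23

23


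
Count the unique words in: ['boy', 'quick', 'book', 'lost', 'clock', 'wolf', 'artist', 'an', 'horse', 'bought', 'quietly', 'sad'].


Listing all tokens and tracking unique types:
  Token 1: 'boy' -> NEW (unique so far: 1)
  Token 2: 'quick' -> NEW (unique so far: 2)
  Token 3: 'book' -> NEW (unique so far: 3)
  Token 4: 'lost' -> NEW (unique so far: 4)
  Token 5: 'clock' -> NEW (unique so far: 5)
  Token 6: 'wolf' -> NEW (unique so far: 6)
  Token 7: 'artist' -> NEW (unique so far: 7)
  Token 8: 'an' -> NEW (unique so far: 8)
  Token 9: 'horse' -> NEW (unique so far: 9)
  Token 10: 'bought' -> NEW (unique so far: 10)
  Token 11: 'quietly' -> NEW (unique so far: 11)
  Token 12: 'sad' -> NEW (unique so far: 12)
Unique types: ('an', 'artist', 'book', 'bought', 'boy', 'clock', 'horse', 'lost', 'quick', 'quietly', 'sad', 'wolf')
Vocabulary size: 12

12


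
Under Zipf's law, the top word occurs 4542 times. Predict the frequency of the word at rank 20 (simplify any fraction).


Zipf's law: freq(rank) = f1 / rank
f1 = 4542, rank = 20
freq = 4542 / 20
GCD(4542, 20) = 2
Simplified: 2271/10

2271/10


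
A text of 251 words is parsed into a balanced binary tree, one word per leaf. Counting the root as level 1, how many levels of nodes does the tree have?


In a balanced binary tree with n leaves the deepest leaf is ceil(log2(n)) edges below the root,
so counting node levels inclusive of root and leaves gives ceil(log2(n)) + 1 levels.
log2(251) = 7.9715
ceil(7.9715) = 8
levels = 8 + 1 = 9

9


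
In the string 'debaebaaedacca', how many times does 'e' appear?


Scanning 'debaebaaedacca' for 'e':
  Position 1: 'e' -> MATCH (count: 1)
  Position 4: 'e' -> MATCH (count: 2)
  Position 8: 'e' -> MATCH (count: 3)
Total occurrences of 'e': 3

3


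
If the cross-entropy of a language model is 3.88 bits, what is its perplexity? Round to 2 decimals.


Perplexity formula: PP = 2^H
H = 3.88
PP = 2^3.88
Decompose: 2^3.88 = 2^3 * 2^0.88
2^3 = 8, 2^0.88 ~ 1.8403753
PP ~ 8 * 1.8403753 = 14.7230024
Rounded to 2 decimals: 14.72

14.72


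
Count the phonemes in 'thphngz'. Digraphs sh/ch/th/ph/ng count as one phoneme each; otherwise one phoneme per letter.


Parsing 'thphngz' greedily, digraphs first:
  'th' -> digraph (1 consonant phoneme) (phonemes so far: 1)
  'ph' -> digraph (1 consonant phoneme) (phonemes so far: 2)
  'ng' -> digraph (1 consonant phoneme) (phonemes so far: 3)
  'z' -> consonant phoneme (phonemes so far: 4)
Total phonemes: 4

4


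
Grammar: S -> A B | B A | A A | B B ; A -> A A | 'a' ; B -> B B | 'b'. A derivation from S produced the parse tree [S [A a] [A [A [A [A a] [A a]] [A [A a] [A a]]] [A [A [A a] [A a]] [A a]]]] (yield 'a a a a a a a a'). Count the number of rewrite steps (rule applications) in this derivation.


Every bracketed nonterminal node [X ...] in the tree is produced by exactly one rule application.
Reading the tree off as a leftmost derivation:
  Step 1: S  =>  A A   (applied S -> A A)
  Step 2: A A  =>  a A   (applied A -> a)
  Step 3: a A  =>  a A A   (applied A -> A A)
  Step 4: a A A  =>  a A A A   (applied A -> A A)
  Step 5: a A A A  =>  a A A A A   (applied A -> A A)
  Step 6: a A A A A  =>  a a A A A   (applied A -> a)
  Step 7: a a A A A  =>  a a a A A   (applied A -> a)
  Step 8: a a a A A  =>  a a a A A A   (applied A -> A A)
  Step 9: a a a A A A  =>  a a a a A A   (applied A -> a)
  Step 10: a a a a A A  =>  a a a a a A   (applied A -> a)
  Step 11: a a a a a A  =>  a a a a a A A   (applied A -> A A)
  Step 12: a a a a a A A  =>  a a a a a A A A   (applied A -> A A)
  Step 13: a a a a a A A A  =>  a a a a a a A A   (applied A -> a)
  Step 14: a a a a a a A A  =>  a a a a a a a A   (applied A -> a)
  Step 15: a a a a a a a A  =>  a a a a a a a a   (applied A -> a)
Final yield: a a a a a a a a
Total rewrite steps: 15

15


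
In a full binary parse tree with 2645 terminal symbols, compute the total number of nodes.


Leaf nodes (terminals): 2645
Internal nodes = n - 1 = 2645 - 1 = 2644
Total = leaves + internal = 2645 + 2644 = 5289

5289


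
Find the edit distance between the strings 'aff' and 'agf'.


Building DP table for s1='aff' (len 3) and s2='agf' (len 3):
       a  g  f
    0  1  2  3
  a 1  0  1  2
  f 2  1  1  1
  f 3  2  2  1
Edit distance = dp[3][3] = 1

1


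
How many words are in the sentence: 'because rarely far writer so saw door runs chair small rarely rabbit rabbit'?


Counting words by splitting on spaces:
  Word 1: 'because'
  Word 2: 'rarely'
  Word 3: 'far'
  Word 4: 'writer'
  Word 5: 'so'
  Word 6: 'saw'
  Word 7: 'door'
  Word 8: 'runs'
  Word 9: 'chair'
  Word 10: 'small'
  Word 11: 'rarely'
  Word 12: 'rabbit'
  Word 13: 'rabbit'
Total words: 13

13


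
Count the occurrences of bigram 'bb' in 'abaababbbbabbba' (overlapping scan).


Scanning 'abaababbbbabbba' for bigram 'bb':
  Position 0: 'ab' -> no
  Position 1: 'ba' -> no
  Position 2: 'aa' -> no
  Position 3: 'ab' -> no
  Position 4: 'ba' -> no
  Position 5: 'ab' -> no
  Position 6: 'bb' -> MATCH
  Position 7: 'bb' -> MATCH
  Position 8: 'bb' -> MATCH
  Position 9: 'ba' -> no
  Position 10: 'ab' -> no
  Position 11: 'bb' -> MATCH
  Position 12: 'bb' -> MATCH
  Position 13: 'ba' -> no
Total matches: 5

5


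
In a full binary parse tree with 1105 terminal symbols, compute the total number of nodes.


Leaf nodes (terminals): 1105
Internal nodes = n - 1 = 1105 - 1 = 1104
Total = leaves + internal = 1105 + 1104 = 2209

2209


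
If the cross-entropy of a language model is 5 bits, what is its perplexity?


Perplexity formula: PP = 2^H
H = 5
PP = 2^5
Steps: 2^1 = 2, 2^2 = 4, 2^3 = 8, 2^4 = 16, 2^5 = 32
PP = 32

32


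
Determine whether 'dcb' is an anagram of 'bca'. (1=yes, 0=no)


Sort characters of 'dcb': 'bcd'
Sort characters of 'bca': 'abc'
Sorted forms differ -> they are NOT anagrams
Result: 0

0


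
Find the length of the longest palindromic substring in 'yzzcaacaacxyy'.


Scanning 'yzzcaacaacxyy' for palindromic substrings.
Substring at positions 3-9: 'caacaac'.
Check: reverse('caacaac') = 'caacaac' -> palindrome confirmed.
Neighbouring characters ('z' / 'x') break symmetry, so it cannot extend further.
No longer palindromic substring exists; longest length = 7

7


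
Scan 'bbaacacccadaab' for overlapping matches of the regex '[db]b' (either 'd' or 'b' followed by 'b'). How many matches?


Pattern: [db]b means either 'd' or 'b' followed by 'b'.
Scanning 'bbaacacccadaab' position-by-position:
  Pos 0: window 'bb' -> MATCH
  Pos 1: window 'ba' -> no
  Pos 2: window 'aa' -> no
  Pos 3: window 'ac' -> no
  Pos 4: window 'ca' -> no
  Pos 5: window 'ac' -> no
  Pos 6: window 'cc' -> no
  Pos 7: window 'cc' -> no
  Pos 8: window 'ca' -> no
  Pos 9: window 'ad' -> no
  Pos 10: window 'da' -> no
  Pos 11: window 'aa' -> no
  Pos 12: window 'ab' -> no
  Pos 13: window 'b' -> no
Total matches: 1

1


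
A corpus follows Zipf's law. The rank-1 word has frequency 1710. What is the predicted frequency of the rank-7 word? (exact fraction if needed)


Zipf's law: freq(rank) = f1 / rank
f1 = 1710, rank = 7
freq = 1710 / 7
GCD(1710, 7) = 1
Simplified: 1710/7

1710/7


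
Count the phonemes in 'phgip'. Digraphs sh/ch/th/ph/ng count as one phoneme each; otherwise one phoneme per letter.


Parsing 'phgip' greedily, digraphs first:
  'ph' -> digraph (1 consonant phoneme) (phonemes so far: 1)
  'g' -> consonant phoneme (phonemes so far: 2)
  'i' -> vowel phoneme (phonemes so far: 3)
  'p' -> consonant phoneme (phonemes so far: 4)
Total phonemes: 4

4


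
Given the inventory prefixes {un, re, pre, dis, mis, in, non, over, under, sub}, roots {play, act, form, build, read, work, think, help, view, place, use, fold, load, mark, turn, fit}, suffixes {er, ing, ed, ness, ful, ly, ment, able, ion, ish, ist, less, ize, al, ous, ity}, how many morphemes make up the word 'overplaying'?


Segmenting 'overplaying' against the inventory:
  'over' -> prefix (morpheme 1)
  'play' -> root (morpheme 2)
  'ing' -> suffix (morpheme 3)
Total morphemes: 3

3


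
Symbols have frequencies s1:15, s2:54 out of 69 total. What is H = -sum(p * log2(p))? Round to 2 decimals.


Computing entropy H = -sum(p_i * log2(p_i)):
  s1: p = 15/69 = 0.2174, -p*log2(p) = 0.4786
  s2: p = 54/69 = 0.7826, -p*log2(p) = 0.2768
H = sum of terms = 0.7554
Rounded to 2 decimals: 0.76

0.76


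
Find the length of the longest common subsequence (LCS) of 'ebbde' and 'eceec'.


DP table for LCS of 'ebbde' and 'eceec':
       e  c  e  e  c
    0  0  0  0  0  0
  e 0  1  1  1  1  1
  b 0  1  1  1  1  1
  b 0  1  1  1  1  1
  d 0  1  1  1  1  1
  e 0  1  1  2  2  2
LCS: 'ee'
LCS length = 2

2


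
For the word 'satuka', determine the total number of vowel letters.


Scanning each character of 'satuka':
  Position 1: 's' -> consonant (running count: 0)
  Position 2: 'a' -> vowel (running count: 1)
  Position 3: 't' -> consonant (running count: 1)
  Position 4: 'u' -> vowel (running count: 2)
  Position 5: 'k' -> consonant (running count: 2)
  Position 6: 'a' -> vowel (running count: 3)
Total vowels: 3

3


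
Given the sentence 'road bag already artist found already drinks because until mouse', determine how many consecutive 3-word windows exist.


Word trigrams from [10] words:
  Trigram 1: (road bag already)
  Trigram 2: (bag already artist)
  Trigram 3: (already artist found)
  Trigram 4: (artist found already)
  Trigram 5: (found already drinks)
  Trigram 6: (already drinks because)
  Trigram 7: (drinks because until)
  Trigram 8: (because until mouse)
Total word trigrams: 10 - 2 = 8

8


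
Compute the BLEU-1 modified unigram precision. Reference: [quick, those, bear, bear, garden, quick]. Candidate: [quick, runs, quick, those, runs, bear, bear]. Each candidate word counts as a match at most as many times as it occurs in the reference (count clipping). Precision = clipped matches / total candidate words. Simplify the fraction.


Reference word counts: {'bear': 2, 'garden': 1, 'quick': 2, 'those': 1}
Checking each candidate word (with clipping):
  'quick' -> in reference (ref count 2, used 1/2) -> match (matches: 1)
  'runs' -> not in reference -> no match (matches: 1)
  'quick' -> in reference (ref count 2, used 2/2) -> match (matches: 2)
  'those' -> in reference (ref count 1, used 1/1) -> match (matches: 3)
  'runs' -> not in reference -> no match (matches: 3)
  'bear' -> in reference (ref count 2, used 1/2) -> match (matches: 4)
  'bear' -> in reference (ref count 2, used 2/2) -> match (matches: 5)
Clipped matches: 5, Candidate length: 7
Precision = 5/7

5/7


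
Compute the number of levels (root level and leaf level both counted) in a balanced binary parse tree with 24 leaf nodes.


In a balanced binary tree with n leaves the deepest leaf is ceil(log2(n)) edges below the root,
so counting node levels inclusive of root and leaves gives ceil(log2(n)) + 1 levels.
log2(24) = 4.5850
ceil(4.5850) = 5
levels = 5 + 1 = 6

6


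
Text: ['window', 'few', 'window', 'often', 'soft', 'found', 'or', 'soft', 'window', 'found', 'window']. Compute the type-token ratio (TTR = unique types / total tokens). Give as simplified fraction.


Tokens: 11
Unique types: ('few', 'found', 'often', 'or', 'soft', 'window') = 6
TTR = 6/11
Already in lowest terms.

6/11


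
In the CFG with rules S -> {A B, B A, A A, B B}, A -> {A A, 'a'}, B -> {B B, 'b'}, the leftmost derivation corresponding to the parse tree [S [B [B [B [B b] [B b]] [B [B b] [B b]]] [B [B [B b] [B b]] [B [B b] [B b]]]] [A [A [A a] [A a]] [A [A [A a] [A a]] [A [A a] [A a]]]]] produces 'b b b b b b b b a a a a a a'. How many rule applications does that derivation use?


Every bracketed nonterminal node [X ...] in the tree is produced by exactly one rule application.
Reading the tree off as a leftmost derivation:
  Step 1: S  =>  B A   (applied S -> B A)
  Step 2: B A  =>  B B A   (applied B -> B B)
  Step 3: B B A  =>  B B B A   (applied B -> B B)
  Step 4: B B B A  =>  B B B B A   (applied B -> B B)
  Step 5: B B B B A  =>  b B B B A   (applied B -> b)
  Step 6: b B B B A  =>  b b B B A   (applied B -> b)
  Step 7: b b B B A  =>  b b B B B A   (applied B -> B B)
  Step 8: b b B B B A  =>  b b b B B A   (applied B -> b)
  Step 9: b b b B B A  =>  b b b b B A   (applied B -> b)
  Step 10: b b b b B A  =>  b b b b B B A   (applied B -> B B)
  Step 11: b b b b B B A  =>  b b b b B B B A   (applied B -> B B)
  Step 12: b b b b B B B A  =>  b b b b b B B A   (applied B -> b)
  Step 13: b b b b b B B A  =>  b b b b b b B A   (applied B -> b)
  Step 14: b b b b b b B A  =>  b b b b b b B B A   (applied B -> B B)
  Step 15: b b b b b b B B A  =>  b b b b b b b B A   (applied B -> b)
  Step 16: b b b b b b b B A  =>  b b b b b b b b A   (applied B -> b)
  Step 17: b b b b b b b b A  =>  b b b b b b b b A A   (applied A -> A A)
  Step 18: b b b b b b b b A A  =>  b b b b b b b b A A A   (applied A -> A A)
  Step 19: b b b b b b b b A A A  =>  b b b b b b b b a A A   (applied A -> a)
  Step 20: b b b b b b b b a A A  =>  b b b b b b b b a a A   (applied A -> a)
  Step 21: b b b b b b b b a a A  =>  b b b b b b b b a a A A   (applied A -> A A)
  Step 22: b b b b b b b b a a A A  =>  b b b b b b b b a a A A A   (applied A -> A A)
  Step 23: b b b b b b b b a a A A A  =>  b b b b b b b b a a a A A   (applied A -> a)
  Step 24: b b b b b b b b a a a A A  =>  b b b b b b b b a a a a A   (applied A -> a)
  Step 25: b b b b b b b b a a a a A  =>  b b b b b b b b a a a a A A   (applied A -> A A)
  Step 26: b b b b b b b b a a a a A A  =>  b b b b b b b b a a a a a A   (applied A -> a)
  Step 27: b b b b b b b b a a a a a A  =>  b b b b b b b b a a a a a a   (applied A -> a)
Final yield: b b b b b b b b a a a a a a
Total rewrite steps: 27

27


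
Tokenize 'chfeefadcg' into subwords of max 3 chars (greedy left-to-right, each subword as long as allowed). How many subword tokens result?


'chfeefadcg' has 10 characters.
Chunking with max size 3:
  Chunk 1: 'chf' (positions 0-2)
  Chunk 2: 'eef' (positions 3-5)
  Chunk 3: 'adc' (positions 6-8)
  Chunk 4: 'g' (positions 9-9)
Total chunks: ceil(10 / 3) = 4

4


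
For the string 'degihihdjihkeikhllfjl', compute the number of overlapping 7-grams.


String 'degihihdjihkeikhllfjl' has length L = 21.
Number of overlapping n-grams = L - n + 1
Substituting: 21 - 7 + 1 = 15

15


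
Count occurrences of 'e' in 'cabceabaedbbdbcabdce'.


Scanning 'cabceabaedbbdbcabdce' for 'e':
  Position 4: 'e' -> MATCH (count: 1)
  Position 8: 'e' -> MATCH (count: 2)
  Position 19: 'e' -> MATCH (count: 3)
Total occurrences of 'e': 3

3


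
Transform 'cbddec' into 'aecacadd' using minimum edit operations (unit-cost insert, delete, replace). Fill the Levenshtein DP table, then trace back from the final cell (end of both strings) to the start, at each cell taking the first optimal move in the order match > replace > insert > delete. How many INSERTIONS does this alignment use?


Edit distance = 7. Backtracking from cell (6, 8) with preference match > replace > insert > delete,
then listing the resulting alignment 'cbddec' -> 'aecacadd' left to right:
  Step 1: insert 'a' [insertion #1]
  Step 2: insert 'e' [insertion #2]
  Step 3: keep 'c'
  Step 4: replace b->a
  Step 5: replace d->c
  Step 6: replace d->a
  Step 7: replace e->d
  Step 8: replace c->d
Total insertions: 2

2


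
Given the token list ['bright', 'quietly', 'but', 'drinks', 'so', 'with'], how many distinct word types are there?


Listing all tokens and tracking unique types:
  Token 1: 'bright' -> NEW (unique so far: 1)
  Token 2: 'quietly' -> NEW (unique so far: 2)
  Token 3: 'but' -> NEW (unique so far: 3)
  Token 4: 'drinks' -> NEW (unique so far: 4)
  Token 5: 'so' -> NEW (unique so far: 5)
  Token 6: 'with' -> NEW (unique so far: 6)
Unique types: ('bright', 'but', 'drinks', 'quietly', 'so', 'with')
Vocabulary size: 6

6


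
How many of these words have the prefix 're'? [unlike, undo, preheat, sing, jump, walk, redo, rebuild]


Checking each word for prefix 're':
  'unlike' -> no (count: 0)
  'undo' -> no (count: 0)
  'preheat' -> no (count: 0)
  'sing' -> no (count: 0)
  'jump' -> no (count: 0)
  'walk' -> no (count: 0)
  'redo' -> YES, starts with 're' (count: 1)
  'rebuild' -> YES, starts with 're' (count: 2)
Total with prefix 're': 2

2


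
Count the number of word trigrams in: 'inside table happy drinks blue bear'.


Word trigrams from [6] words:
  Trigram 1: (inside table happy)
  Trigram 2: (table happy drinks)
  Trigram 3: (happy drinks blue)
  Trigram 4: (drinks blue bear)
Total word trigrams: 6 - 2 = 4

4


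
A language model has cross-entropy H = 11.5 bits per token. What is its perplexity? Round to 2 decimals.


Perplexity formula: PP = 2^H
H = 11.5
PP = 2^11.5
Decompose: 2^11.5 = 2^11 * 2^0.5 = 2^11 * sqrt(2)
2^11 = 2048, sqrt(2) ~ 1.4142136
PP ~ 2048 * 1.4142136 = 2896.3094528
Rounded to 2 decimals: 2896.31

2896.31


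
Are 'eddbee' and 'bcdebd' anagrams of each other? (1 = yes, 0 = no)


Sort characters of 'eddbee': 'bddeee'
Sort characters of 'bcdebd': 'bbcdde'
Sorted forms differ -> they are NOT anagrams
Result: 0

0


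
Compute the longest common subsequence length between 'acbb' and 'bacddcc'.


DP table for LCS of 'acbb' and 'bacddcc':
       b  a  c  d  d  c  c
    0  0  0  0  0  0  0  0
  a 0  0  1  1  1  1  1  1
  c 0  0  1  2  2  2  2  2
  b 0  1  1  2  2  2  2  2
  b 0  1  1  2  2  2  2  2
LCS: 'ac'
LCS length = 2

2


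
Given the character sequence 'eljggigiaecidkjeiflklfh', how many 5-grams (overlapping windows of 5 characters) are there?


String 'eljggigiaecidkjeiflklfh' has length L = 23.
Number of overlapping n-grams = L - n + 1
Substituting: 23 - 5 + 1 = 19

19


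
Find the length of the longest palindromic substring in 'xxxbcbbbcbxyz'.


Scanning 'xxxbcbbbcbxyz' for palindromic substrings.
Substring at positions 2-10: 'xbcbbbcbx'.
Check: reverse('xbcbbbcbx') = 'xbcbbbcbx' -> palindrome confirmed.
Neighbouring characters ('x' / 'y') break symmetry, so it cannot extend further.
No longer palindromic substring exists; longest length = 9

9


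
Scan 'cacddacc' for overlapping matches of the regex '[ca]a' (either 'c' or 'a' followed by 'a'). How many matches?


Pattern: [ca]a means either 'c' or 'a' followed by 'a'.
Scanning 'cacddacc' position-by-position:
  Pos 0: window 'ca' -> MATCH
  Pos 1: window 'ac' -> no
  Pos 2: window 'cd' -> no
  Pos 3: window 'dd' -> no
  Pos 4: window 'da' -> no
  Pos 5: window 'ac' -> no
  Pos 6: window 'cc' -> no
  Pos 7: window 'c' -> no
Total matches: 1

1


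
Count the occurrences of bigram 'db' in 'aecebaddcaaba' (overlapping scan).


Scanning 'aecebaddcaaba' for bigram 'db':
  Position 0: 'ae' -> no
  Position 1: 'ec' -> no
  Position 2: 'ce' -> no
  Position 3: 'eb' -> no
  Position 4: 'ba' -> no
  Position 5: 'ad' -> no
  Position 6: 'dd' -> no
  Position 7: 'dc' -> no
  Position 8: 'ca' -> no
  Position 9: 'aa' -> no
  Position 10: 'ab' -> no
  Position 11: 'ba' -> no
Total matches: 0

0


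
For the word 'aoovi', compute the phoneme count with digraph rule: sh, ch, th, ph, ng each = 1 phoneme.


Parsing 'aoovi' greedily, digraphs first:
  'a' -> vowel phoneme (phonemes so far: 1)
  'o' -> vowel phoneme (phonemes so far: 2)
  'o' -> vowel phoneme (phonemes so far: 3)
  'v' -> consonant phoneme (phonemes so far: 4)
  'i' -> vowel phoneme (phonemes so far: 5)
Total phonemes: 5

5


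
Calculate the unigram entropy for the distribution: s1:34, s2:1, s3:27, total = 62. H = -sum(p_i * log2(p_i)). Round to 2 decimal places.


Computing entropy H = -sum(p_i * log2(p_i)):
  s1: p = 34/62 = 0.5484, -p*log2(p) = 0.4753
  s2: p = 1/62 = 0.0161, -p*log2(p) = 0.0960
  s3: p = 27/62 = 0.4355, -p*log2(p) = 0.5223
H = sum of terms = 1.0936
Rounded to 2 decimals: 1.09

1.09


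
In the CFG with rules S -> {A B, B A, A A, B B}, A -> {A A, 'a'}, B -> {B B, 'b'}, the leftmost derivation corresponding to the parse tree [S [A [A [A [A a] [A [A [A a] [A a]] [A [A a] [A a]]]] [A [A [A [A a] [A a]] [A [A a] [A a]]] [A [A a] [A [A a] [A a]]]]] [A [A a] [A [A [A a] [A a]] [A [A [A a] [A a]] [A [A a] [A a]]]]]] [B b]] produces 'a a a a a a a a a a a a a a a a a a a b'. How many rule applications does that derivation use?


Every bracketed nonterminal node [X ...] in the tree is produced by exactly one rule application.
Reading the tree off as a leftmost derivation:
  Step 1: S  =>  A B   (applied S -> A B)
  Step 2: A B  =>  A A B   (applied A -> A A)
  Step 3: A A B  =>  A A A B   (applied A -> A A)
  Step 4: A A A B  =>  A A A A B   (applied A -> A A)
  Step 5: A A A A B  =>  a A A A B   (applied A -> a)
  Step 6: a A A A B  =>  a A A A A B   (applied A -> A A)
  Step 7: a A A A A B  =>  a A A A A A B   (applied A -> A A)
  Step 8: a A A A A A B  =>  a a A A A A B   (applied A -> a)
  Step 9: a a A A A A B  =>  a a a A A A B   (applied A -> a)
  Step 10: a a a A A A B  =>  a a a A A A A B   (applied A -> A A)
  Step 11: a a a A A A A B  =>  a a a a A A A B   (applied A -> a)
  Step 12: a a a a A A A B  =>  a a a a a A A B   (applied A -> a)
  Step 13: a a a a a A A B  =>  a a a a a A A A B   (applied A -> A A)
  Step 14: a a a a a A A A B  =>  a a a a a A A A A B   (applied A -> A A)
  Step 15: a a a a a A A A A B  =>  a a a a a A A A A A B   (applied A -> A A)
  Step 16: a a a a a A A A A A B  =>  a a a a a a A A A A B   (applied A -> a)
  Step 17: a a a a a a A A A A B  =>  a a a a a a a A A A B   (applied A -> a)
  Step 18: a a a a a a a A A A B  =>  a a a a a a a A A A A B   (applied A -> A A)
  Step 19: a a a a a a a A A A A B  =>  a a a a a a a a A A A B   (applied A -> a)
  Step 20: a a a a a a a a A A A B  =>  a a a a a a a a a A A B   (applied A -> a)
  Step 21: a a a a a a a a a A A B  =>  a a a a a a a a a A A A B   (applied A -> A A)
  Step 22: a a a a a a a a a A A A B  =>  a a a a a a a a a a A A B   (applied A -> a)
  Step 23: a a a a a a a a a a A A B  =>  a a a a a a a a a a A A A B   (applied A -> A A)
  Step 24: a a a a a a a a a a A A A B  =>  a a a a a a a a a a a A A B   (applied A -> a)
  Step 25: a a a a a a a a a a a A A B  =>  a a a a a a a a a a a a A B   (applied A -> a)
  Step 26: a a a a a a a a a a a a A B  =>  a a a a a a a a a a a a A A B   (applied A -> A A)
  Step 27: a a a a a a a a a a a a A A B  =>  a a a a a a a a a a a a a A B   (applied A -> a)
  Step 28: a a a a a a a a a a a a a A B  =>  a a a a a a a a a a a a a A A B   (applied A -> A A)
  Step 29: a a a a a a a a a a a a a A A B  =>  a a a a a a a a a a a a a A A A B   (applied A -> A A)
  Step 30: a a a a a a a a a a a a a A A A B  =>  a a a a a a a a a a a a a a A A B   (applied A -> a)
  Step 31: a a a a a a a a a a a a a a A A B  =>  a a a a a a a a a a a a a a a A B   (applied A -> a)
  Step 32: a a a a a a a a a a a a a a a A B  =>  a a a a a a a a a a a a a a a A A B   (applied A -> A A)
  Step 33: a a a a a a a a a a a a a a a A A B  =>  a a a a a a a a a a a a a a a A A A B   (applied A -> A A)
  Step 34: a a a a a a a a a a a a a a a A A A B  =>  a a a a a a a a a a a a a a a a A A B   (applied A -> a)
  Step 35: a a a a a a a a a a a a a a a a A A B  =>  a a a a a a a a a a a a a a a a a A B   (applied A -> a)
  Step 36: a a a a a a a a a a a a a a a a a A B  =>  a a a a a a a a a a a a a a a a a A A B   (applied A -> A A)
  Step 37: a a a a a a a a a a a a a a a a a A A B  =>  a a a a a a a a a a a a a a a a a a A B   (applied A -> a)
  Step 38: a a a a a a a a a a a a a a a a a a A B  =>  a a a a a a a a a a a a a a a a a a a B   (applied A -> a)
  Step 39: a a a a a a a a a a a a a a a a a a a B  =>  a a a a a a a a a a a a a a a a a a a b   (applied B -> b)
Final yield: a a a a a a a a a a a a a a a a a a a b
Total rewrite steps: 39

39


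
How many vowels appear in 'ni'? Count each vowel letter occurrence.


Scanning each character of 'ni':
  Position 1: 'n' -> consonant (running count: 0)
  Position 2: 'i' -> vowel (running count: 1)
Total vowels: 1

1


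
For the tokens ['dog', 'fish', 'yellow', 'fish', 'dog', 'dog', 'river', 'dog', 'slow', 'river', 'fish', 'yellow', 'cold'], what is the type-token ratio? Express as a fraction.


Tokens: 13
Unique types: ('cold', 'dog', 'fish', 'river', 'slow', 'yellow') = 6
TTR = 6/13
Already in lowest terms.

6/13


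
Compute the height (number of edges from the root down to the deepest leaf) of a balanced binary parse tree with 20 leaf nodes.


In a balanced binary tree with n leaves the deepest leaf is ceil(log2(n)) edges below the root.
log2(20) = 4.3219
ceil(4.3219) = 5
height (edges) = 5

5


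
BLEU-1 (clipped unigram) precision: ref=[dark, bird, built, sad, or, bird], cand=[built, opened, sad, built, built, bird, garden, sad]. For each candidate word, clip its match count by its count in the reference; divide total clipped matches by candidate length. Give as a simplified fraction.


Reference word counts: {'bird': 2, 'built': 1, 'dark': 1, 'or': 1, 'sad': 1}
Checking each candidate word (with clipping):
  'built' -> in reference (ref count 1, used 1/1) -> match (matches: 1)
  'opened' -> not in reference -> no match (matches: 1)
  'sad' -> in reference (ref count 1, used 1/1) -> match (matches: 2)
  'built' -> ref count 1 already used up (1/1) -> clipped, no match (matches: 2)
  'built' -> ref count 1 already used up (1/1) -> clipped, no match (matches: 2)
  'bird' -> in reference (ref count 2, used 1/2) -> match (matches: 3)
  'garden' -> not in reference -> no match (matches: 3)
  'sad' -> ref count 1 already used up (1/1) -> clipped, no match (matches: 3)
Clipped matches: 3, Candidate length: 8
Precision = 3/8

3/8


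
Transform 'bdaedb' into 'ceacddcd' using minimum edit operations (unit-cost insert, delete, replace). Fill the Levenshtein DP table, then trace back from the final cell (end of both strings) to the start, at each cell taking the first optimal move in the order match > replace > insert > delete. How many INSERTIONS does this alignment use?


Edit distance = 6. Backtracking from cell (6, 8) with preference match > replace > insert > delete,
then listing the resulting alignment 'bdaedb' -> 'ceacddcd' left to right:
  Step 1: replace b->c
  Step 2: replace d->e
  Step 3: keep 'a'
  Step 4: insert 'c' [insertion #1]
  Step 5: replace e->d
  Step 6: keep 'd'
  Step 7: insert 'c' [insertion #2]
  Step 8: replace b->d
Total insertions: 2

2


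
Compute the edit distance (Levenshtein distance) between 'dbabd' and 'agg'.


Building DP table for s1='dbabd' (len 5) and s2='agg' (len 3):
       a  g  g
    0  1  2  3
  d 1  1  2  3
  b 2  2  2  3
  a 3  2  3  3
  b 4  3  3  4
  d 5  4  4  4
Edit distance = dp[5][3] = 4

4


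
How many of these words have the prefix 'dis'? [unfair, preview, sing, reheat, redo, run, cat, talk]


Checking each word for prefix 'dis':
  'unfair' -> no (count: 0)
  'preview' -> no (count: 0)
  'sing' -> no (count: 0)
  'reheat' -> no (count: 0)
  'redo' -> no (count: 0)
  'run' -> no (count: 0)
  'cat' -> no (count: 0)
  'talk' -> no (count: 0)
Total with prefix 'dis': 0

0


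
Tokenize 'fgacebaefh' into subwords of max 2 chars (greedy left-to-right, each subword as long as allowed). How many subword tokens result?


'fgacebaefh' has 10 characters.
Chunking with max size 2:
  Chunk 1: 'fg' (positions 0-1)
  Chunk 2: 'ac' (positions 2-3)
  Chunk 3: 'eb' (positions 4-5)
  Chunk 4: 'ae' (positions 6-7)
  Chunk 5: 'fh' (positions 8-9)
Total chunks: ceil(10 / 2) = 5

5


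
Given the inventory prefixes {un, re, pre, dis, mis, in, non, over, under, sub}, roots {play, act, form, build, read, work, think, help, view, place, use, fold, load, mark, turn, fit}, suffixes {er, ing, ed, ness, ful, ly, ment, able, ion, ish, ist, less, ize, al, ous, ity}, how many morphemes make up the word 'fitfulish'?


Segmenting 'fitfulish' against the inventory:
  'fit' -> root (morpheme 1)
  'ful' -> suffix (morpheme 2)
  'ish' -> suffix (morpheme 3)
Total morphemes: 3

3


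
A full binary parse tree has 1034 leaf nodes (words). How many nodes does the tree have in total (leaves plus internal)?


Leaf nodes (terminals): 1034
Internal nodes = n - 1 = 1034 - 1 = 1033
Total = leaves + internal = 1034 + 1033 = 2067

2067


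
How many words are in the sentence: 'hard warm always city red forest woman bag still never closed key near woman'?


Counting words by splitting on spaces:
  Word 1: 'hard'
  Word 2: 'warm'
  Word 3: 'always'
  Word 4: 'city'
  Word 5: 'red'
  Word 6: 'forest'
  Word 7: 'woman'
  Word 8: 'bag'
  Word 9: 'still'
  Word 10: 'never'
  Word 11: 'closed'
  Word 12: 'key'
  Word 13: 'near'
  Word 14: 'woman'
Total words: 14

14


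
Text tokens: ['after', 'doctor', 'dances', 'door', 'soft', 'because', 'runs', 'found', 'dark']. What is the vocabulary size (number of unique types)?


Listing all tokens and tracking unique types:
  Token 1: 'after' -> NEW (unique so far: 1)
  Token 2: 'doctor' -> NEW (unique so far: 2)
  Token 3: 'dances' -> NEW (unique so far: 3)
  Token 4: 'door' -> NEW (unique so far: 4)
  Token 5: 'soft' -> NEW (unique so far: 5)
  Token 6: 'because' -> NEW (unique so far: 6)
  Token 7: 'runs' -> NEW (unique so far: 7)
  Token 8: 'found' -> NEW (unique so far: 8)
  Token 9: 'dark' -> NEW (unique so far: 9)
Unique types: ('after', 'because', 'dances', 'dark', 'doctor', 'door', 'found', 'runs', 'soft')
Vocabulary size: 9

9


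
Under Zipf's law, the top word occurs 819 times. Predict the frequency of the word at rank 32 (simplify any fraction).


Zipf's law: freq(rank) = f1 / rank
f1 = 819, rank = 32
freq = 819 / 32
GCD(819, 32) = 1
Simplified: 819/32

819/32


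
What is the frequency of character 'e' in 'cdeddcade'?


Scanning 'cdeddcade' for 'e':
  Position 2: 'e' -> MATCH (count: 1)
  Position 8: 'e' -> MATCH (count: 2)
Total occurrences of 'e': 2

2


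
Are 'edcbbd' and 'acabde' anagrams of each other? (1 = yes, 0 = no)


Sort characters of 'edcbbd': 'bbcdde'
Sort characters of 'acabde': 'aabcde'
Sorted forms differ -> they are NOT anagrams
Result: 0

0


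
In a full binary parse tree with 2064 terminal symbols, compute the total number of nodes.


Leaf nodes (terminals): 2064
Internal nodes = n - 1 = 2064 - 1 = 2063
Total = leaves + internal = 2064 + 2063 = 4127

4127


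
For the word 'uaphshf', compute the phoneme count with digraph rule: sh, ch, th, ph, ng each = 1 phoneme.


Parsing 'uaphshf' greedily, digraphs first:
  'u' -> vowel phoneme (phonemes so far: 1)
  'a' -> vowel phoneme (phonemes so far: 2)
  'ph' -> digraph (1 consonant phoneme) (phonemes so far: 3)
  'sh' -> digraph (1 consonant phoneme) (phonemes so far: 4)
  'f' -> consonant phoneme (phonemes so far: 5)
Total phonemes: 5

5


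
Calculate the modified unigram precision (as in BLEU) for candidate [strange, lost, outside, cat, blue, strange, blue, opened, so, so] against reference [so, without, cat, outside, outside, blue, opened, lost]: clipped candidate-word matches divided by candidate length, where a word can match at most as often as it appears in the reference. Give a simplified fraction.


Reference word counts: {'blue': 1, 'cat': 1, 'lost': 1, 'opened': 1, 'outside': 2, 'so': 1, 'without': 1}
Checking each candidate word (with clipping):
  'strange' -> not in reference -> no match (matches: 0)
  'lost' -> in reference (ref count 1, used 1/1) -> match (matches: 1)
  'outside' -> in reference (ref count 2, used 1/2) -> match (matches: 2)
  'cat' -> in reference (ref count 1, used 1/1) -> match (matches: 3)
  'blue' -> in reference (ref count 1, used 1/1) -> match (matches: 4)
  'strange' -> not in reference -> no match (matches: 4)
  'blue' -> ref count 1 already used up (1/1) -> clipped, no match (matches: 4)
  'opened' -> in reference (ref count 1, used 1/1) -> match (matches: 5)
  'so' -> in reference (ref count 1, used 1/1) -> match (matches: 6)
  'so' -> ref count 1 already used up (1/1) -> clipped, no match (matches: 6)
Clipped matches: 6, Candidate length: 10
Precision = 6/10 = 3/5

3/5


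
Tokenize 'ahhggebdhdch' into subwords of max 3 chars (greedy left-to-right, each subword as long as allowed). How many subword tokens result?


'ahhggebdhdch' has 12 characters.
Chunking with max size 3:
  Chunk 1: 'ahh' (positions 0-2)
  Chunk 2: 'gge' (positions 3-5)
  Chunk 3: 'bdh' (positions 6-8)
  Chunk 4: 'dch' (positions 9-11)
Total chunks: ceil(12 / 3) = 4

4


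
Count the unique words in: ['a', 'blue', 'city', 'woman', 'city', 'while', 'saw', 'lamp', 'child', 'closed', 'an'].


Listing all tokens and tracking unique types:
  Token 1: 'a' -> NEW (unique so far: 1)
  Token 2: 'blue' -> NEW (unique so far: 2)
  Token 3: 'city' -> NEW (unique so far: 3)
  Token 4: 'woman' -> NEW (unique so far: 4)
  Token 5: 'city' -> duplicate (unique so far: 4)
  Token 6: 'while' -> NEW (unique so far: 5)
  Token 7: 'saw' -> NEW (unique so far: 6)
  Token 8: 'lamp' -> NEW (unique so far: 7)
  Token 9: 'child' -> NEW (unique so far: 8)
  Token 10: 'closed' -> NEW (unique so far: 9)
  Token 11: 'an' -> NEW (unique so far: 10)
Unique types: ('a', 'an', 'blue', 'child', 'city', 'closed', 'lamp', 'saw', 'while', 'woman')
Vocabulary size: 10

10


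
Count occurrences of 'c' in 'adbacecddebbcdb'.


Scanning 'adbacecddebbcdb' for 'c':
  Position 4: 'c' -> MATCH (count: 1)
  Position 6: 'c' -> MATCH (count: 2)
  Position 12: 'c' -> MATCH (count: 3)
Total occurrences of 'c': 3

3


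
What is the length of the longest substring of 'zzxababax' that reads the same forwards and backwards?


Scanning 'zzxababax' for palindromic substrings.
Substring at positions 2-8: 'xababax'.
Check: reverse('xababax') = 'xababax' -> palindrome confirmed.
Neighbouring characters ('z' / '-') break symmetry, so it cannot extend further.
No longer palindromic substring exists; longest length = 7

7


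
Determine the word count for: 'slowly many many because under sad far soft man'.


Counting words by splitting on spaces:
  Word 1: 'slowly'
  Word 2: 'many'
  Word 3: 'many'
  Word 4: 'because'
  Word 5: 'under'
  Word 6: 'sad'
  Word 7: 'far'
  Word 8: 'soft'
  Word 9: 'man'
Total words: 9

9


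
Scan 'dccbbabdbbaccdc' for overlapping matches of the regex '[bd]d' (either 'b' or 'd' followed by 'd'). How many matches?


Pattern: [bd]d means either 'b' or 'd' followed by 'd'.
Scanning 'dccbbabdbbaccdc' position-by-position:
  Pos 0: window 'dc' -> no
  Pos 1: window 'cc' -> no
  Pos 2: window 'cb' -> no
  Pos 3: window 'bb' -> no
  Pos 4: window 'ba' -> no
  Pos 5: window 'ab' -> no
  Pos 6: window 'bd' -> MATCH
  Pos 7: window 'db' -> no
  Pos 8: window 'bb' -> no
  Pos 9: window 'ba' -> no
  Pos 10: window 'ac' -> no
  Pos 11: window 'cc' -> no
  Pos 12: window 'cd' -> no
  Pos 13: window 'dc' -> no
  Pos 14: window 'c' -> no
Total matches: 1

1


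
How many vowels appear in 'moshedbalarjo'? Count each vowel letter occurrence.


Scanning each character of 'moshedbalarjo':
  Position 1: 'm' -> consonant (running count: 0)
  Position 2: 'o' -> vowel (running count: 1)
  Position 3: 's' -> consonant (running count: 1)
  Position 4: 'h' -> consonant (running count: 1)
  Position 5: 'e' -> vowel (running count: 2)
  Position 6: 'd' -> consonant (running count: 2)
  Position 7: 'b' -> consonant (running count: 2)
  Position 8: 'a' -> vowel (running count: 3)
  Position 9: 'l' -> consonant (running count: 3)
  Position 10: 'a' -> vowel (running count: 4)
  Position 11: 'r' -> consonant (running count: 4)
  Position 12: 'j' -> consonant (running count: 4)
  Position 13: 'o' -> vowel (running count: 5)
Total vowels: 5

5


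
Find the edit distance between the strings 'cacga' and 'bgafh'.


Building DP table for s1='cacga' (len 5) and s2='bgafh' (len 5):
       b  g  a  f  h
    0  1  2  3  4  5
  c 1  1  2  3  4  5
  a 2  2  2  2  3  4
  c 3  3  3  3  3  4
  g 4  4  3  4  4  4
  a 5  5  4  3  4  5
Edit distance = dp[5][5] = 5

5


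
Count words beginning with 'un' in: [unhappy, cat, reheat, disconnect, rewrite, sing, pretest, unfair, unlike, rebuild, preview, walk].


Checking each word for prefix 'un':
  'unhappy' -> YES, starts with 'un' (count: 1)
  'cat' -> no (count: 1)
  'reheat' -> no (count: 1)
  'disconnect' -> no (count: 1)
  'rewrite' -> no (count: 1)
  'sing' -> no (count: 1)
  'pretest' -> no (count: 1)
  'unfair' -> YES, starts with 'un' (count: 2)
  'unlike' -> YES, starts with 'un' (count: 3)
  'rebuild' -> no (count: 3)
  'preview' -> no (count: 3)
  'walk' -> no (count: 3)
Total with prefix 'un': 3

3


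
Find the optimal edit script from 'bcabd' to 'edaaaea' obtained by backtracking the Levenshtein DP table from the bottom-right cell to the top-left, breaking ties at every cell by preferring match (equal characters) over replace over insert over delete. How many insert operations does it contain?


Edit distance = 6. Backtracking from cell (5, 7) with preference match > replace > insert > delete,
then listing the resulting alignment 'bcabd' -> 'edaaaea' left to right:
  Step 1: insert 'e' [insertion #1]
  Step 2: insert 'd' [insertion #2]
  Step 3: replace b->a
  Step 4: replace c->a
  Step 5: keep 'a'
  Step 6: replace b->e
  Step 7: replace d->a
Total insertions: 2

2
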